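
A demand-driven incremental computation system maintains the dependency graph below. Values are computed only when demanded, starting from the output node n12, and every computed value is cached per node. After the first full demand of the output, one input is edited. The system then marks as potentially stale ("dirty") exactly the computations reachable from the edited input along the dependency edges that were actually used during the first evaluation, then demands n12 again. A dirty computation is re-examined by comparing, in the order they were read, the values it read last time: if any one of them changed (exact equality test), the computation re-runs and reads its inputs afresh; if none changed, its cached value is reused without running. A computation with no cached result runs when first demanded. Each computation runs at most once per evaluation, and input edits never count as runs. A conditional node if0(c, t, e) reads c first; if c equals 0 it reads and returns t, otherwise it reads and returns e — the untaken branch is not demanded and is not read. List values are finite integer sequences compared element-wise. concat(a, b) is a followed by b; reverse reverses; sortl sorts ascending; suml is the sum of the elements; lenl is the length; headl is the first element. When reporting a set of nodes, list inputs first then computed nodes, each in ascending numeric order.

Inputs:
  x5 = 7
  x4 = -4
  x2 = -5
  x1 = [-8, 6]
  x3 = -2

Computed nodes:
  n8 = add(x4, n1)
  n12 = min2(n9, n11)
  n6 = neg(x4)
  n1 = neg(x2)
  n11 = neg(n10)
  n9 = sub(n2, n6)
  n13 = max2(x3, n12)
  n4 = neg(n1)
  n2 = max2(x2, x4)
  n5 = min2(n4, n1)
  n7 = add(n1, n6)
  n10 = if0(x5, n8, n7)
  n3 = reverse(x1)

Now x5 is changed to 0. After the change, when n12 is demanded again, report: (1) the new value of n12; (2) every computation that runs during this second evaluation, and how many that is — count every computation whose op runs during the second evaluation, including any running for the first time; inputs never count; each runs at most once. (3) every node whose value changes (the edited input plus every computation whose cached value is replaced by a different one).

First evaluation (everything demanded from the output):
  n1 = neg(-5) = 5
  n2 = max2(-5, -4) = -4
  n6 = neg(-4) = 4
  n7 = add(5, 4) = 9
  n9 = sub(-4, 4) = -8
  n10 = if0(x5=7 -> else branch n7) = 9
  n11 = neg(9) = -9
  n12 = min2(-8, -9) = -9

Propagation after the edit:
  n8: demanded for the first time — runs, produces 1.
  n10: runs — x5 7->0; result 1.
  n11: runs — n10 9->1; result -1.
  n12: runs — n11 -9->-1; result -8.

Key observation: a condition flipped, so demand reaches new nodes — n8 runs for the first time.

New value of n12: -8.
Computations that run: n8, n10, n11, n12 — 4 in total.
Values that change: x5, n10, n11, n12.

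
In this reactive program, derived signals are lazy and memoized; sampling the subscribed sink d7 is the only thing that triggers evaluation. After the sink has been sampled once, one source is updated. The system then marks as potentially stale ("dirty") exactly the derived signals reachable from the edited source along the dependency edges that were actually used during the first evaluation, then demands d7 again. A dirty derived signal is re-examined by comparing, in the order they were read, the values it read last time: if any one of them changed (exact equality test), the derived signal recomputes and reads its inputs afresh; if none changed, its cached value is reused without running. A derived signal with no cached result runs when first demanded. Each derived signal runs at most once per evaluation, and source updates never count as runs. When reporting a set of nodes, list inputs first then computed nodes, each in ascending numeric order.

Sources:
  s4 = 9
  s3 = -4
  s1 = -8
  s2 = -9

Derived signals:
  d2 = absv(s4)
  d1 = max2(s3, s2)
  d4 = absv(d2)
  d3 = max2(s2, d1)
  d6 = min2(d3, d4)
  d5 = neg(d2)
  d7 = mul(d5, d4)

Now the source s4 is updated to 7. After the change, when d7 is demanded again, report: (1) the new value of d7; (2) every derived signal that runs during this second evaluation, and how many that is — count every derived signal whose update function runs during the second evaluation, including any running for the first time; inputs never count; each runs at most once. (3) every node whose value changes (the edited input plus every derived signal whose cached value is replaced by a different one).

First demand of the output computes:
  d2 = absv(9) = 9
  d4 = absv(9) = 9
  d5 = neg(9) = -9
  d7 = mul(-9, 9) = -81

After the edit, cleaning proceeds:
  d2: a read changed (s4 9->7) — executes, giving 7.
  d4: a read changed (d2 9->7) — executes, giving 7.
  d5: a read changed (d2 9->7) — executes, giving -7.
  d7: a read changed (d5 -9->-7; d4 9->7) — executes, giving -49.

Demanding d7 again yields -49.
4 derived signals run: d2, d4, d5, d7.
The nodes whose values change: s4, d2, d4, d5, d7.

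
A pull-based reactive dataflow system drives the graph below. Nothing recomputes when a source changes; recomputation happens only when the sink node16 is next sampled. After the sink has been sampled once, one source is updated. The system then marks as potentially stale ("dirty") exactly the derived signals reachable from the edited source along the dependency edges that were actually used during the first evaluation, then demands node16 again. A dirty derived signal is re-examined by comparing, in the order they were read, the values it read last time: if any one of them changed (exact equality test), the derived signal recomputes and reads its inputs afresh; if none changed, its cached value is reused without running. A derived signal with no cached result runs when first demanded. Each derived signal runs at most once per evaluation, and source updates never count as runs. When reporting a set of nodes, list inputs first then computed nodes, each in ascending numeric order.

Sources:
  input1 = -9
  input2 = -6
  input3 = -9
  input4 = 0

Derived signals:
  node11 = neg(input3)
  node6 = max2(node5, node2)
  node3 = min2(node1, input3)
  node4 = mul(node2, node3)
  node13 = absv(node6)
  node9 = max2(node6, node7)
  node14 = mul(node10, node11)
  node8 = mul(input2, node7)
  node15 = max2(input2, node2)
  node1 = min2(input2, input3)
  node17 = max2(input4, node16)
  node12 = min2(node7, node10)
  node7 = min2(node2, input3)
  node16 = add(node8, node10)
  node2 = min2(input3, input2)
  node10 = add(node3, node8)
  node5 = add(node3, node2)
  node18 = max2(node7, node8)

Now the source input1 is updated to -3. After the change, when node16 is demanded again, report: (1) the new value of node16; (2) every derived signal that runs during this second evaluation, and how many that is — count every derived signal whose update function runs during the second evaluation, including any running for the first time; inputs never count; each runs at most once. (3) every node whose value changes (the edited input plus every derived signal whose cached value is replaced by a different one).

New value of node16: 99.
Derived signals that run: none — 0 in total.
Values that change: input1.
Key observation: input1 is never demanded by the output, so the edit triggers no recomputation at all.

First evaluation (everything demanded from the output):
  node1 = min2(-6, -9) = -9
  node2 = min2(-9, -6) = -9
  node3 = min2(-9, -9) = -9
  node7 = min2(-9, -9) = -9
  node8 = mul(-6, -9) = 54
  node10 = add(-9, 54) = 45
  node16 = add(54, 45) = 99

Propagation after the edit:
  input1 feeds no computation that the output demands — nothing is marked dirty and nothing runs.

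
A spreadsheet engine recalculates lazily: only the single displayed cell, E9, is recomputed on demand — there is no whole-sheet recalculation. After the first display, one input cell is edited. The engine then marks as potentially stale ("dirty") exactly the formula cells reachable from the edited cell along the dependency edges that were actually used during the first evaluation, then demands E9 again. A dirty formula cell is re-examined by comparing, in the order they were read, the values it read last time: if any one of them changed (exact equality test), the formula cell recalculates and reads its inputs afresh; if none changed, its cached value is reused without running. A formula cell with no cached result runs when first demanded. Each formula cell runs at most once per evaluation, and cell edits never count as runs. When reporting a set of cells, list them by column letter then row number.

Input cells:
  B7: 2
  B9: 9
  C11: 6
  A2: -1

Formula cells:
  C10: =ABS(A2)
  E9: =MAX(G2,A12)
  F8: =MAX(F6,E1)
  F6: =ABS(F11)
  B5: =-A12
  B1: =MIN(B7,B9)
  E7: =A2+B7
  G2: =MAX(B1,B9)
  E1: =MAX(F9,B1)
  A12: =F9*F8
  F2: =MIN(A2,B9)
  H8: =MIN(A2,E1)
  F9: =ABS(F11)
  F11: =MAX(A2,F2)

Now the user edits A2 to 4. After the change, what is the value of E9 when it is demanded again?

New value of E9: 16.

First evaluation (everything demanded from the output):
  B1 = MIN(2, 9) = 2
  F2 = MIN(-1, 9) = -1
  F11 = MAX(-1, -1) = -1
  F6 = ABS(-1) = 1
  F9 = ABS(-1) = 1
  E1 = MAX(1, 2) = 2
  F8 = MAX(1, 2) = 2
  A12 = 1 * 2 = 2
  G2 = MAX(2, 9) = 9
  E9 = MAX(9, 2) = 9

Propagation after the edit:
  F2: runs — A2 -1->4; result 4.
  F11: runs — A2 -1->4; F2 -1->4; result 4.
  F6: runs — F11 -1->4; result 4.
  F9: runs — F11 -1->4; result 4.
  E1: runs — F9 1->4; result 4.
  F8: runs — F6 1->4; E1 2->4; result 4.
  A12: runs — F9 1->4; F8 2->4; result 16.
  E9: runs — A12 2->16; result 16.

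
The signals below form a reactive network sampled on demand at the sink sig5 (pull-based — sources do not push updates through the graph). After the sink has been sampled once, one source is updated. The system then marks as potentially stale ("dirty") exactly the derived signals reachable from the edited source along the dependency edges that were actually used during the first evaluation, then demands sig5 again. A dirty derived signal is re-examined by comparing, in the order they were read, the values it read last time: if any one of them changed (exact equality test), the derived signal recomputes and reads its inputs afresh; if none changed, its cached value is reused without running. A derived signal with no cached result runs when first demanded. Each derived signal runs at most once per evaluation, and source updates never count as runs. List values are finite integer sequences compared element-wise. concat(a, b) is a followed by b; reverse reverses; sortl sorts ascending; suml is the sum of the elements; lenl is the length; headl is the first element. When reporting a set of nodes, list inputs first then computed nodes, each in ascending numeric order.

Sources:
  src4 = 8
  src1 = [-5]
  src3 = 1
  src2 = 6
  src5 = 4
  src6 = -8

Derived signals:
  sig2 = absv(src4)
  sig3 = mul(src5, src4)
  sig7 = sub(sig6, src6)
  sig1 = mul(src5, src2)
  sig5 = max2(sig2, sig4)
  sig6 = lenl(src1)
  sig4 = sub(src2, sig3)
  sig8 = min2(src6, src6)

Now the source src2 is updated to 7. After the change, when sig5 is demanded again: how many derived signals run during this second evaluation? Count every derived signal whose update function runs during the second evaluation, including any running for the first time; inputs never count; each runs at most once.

Run set: sig4, sig5 (2 run).

Initial pass — values computed on the first demand:
  sig2 = absv(8) = 8
  sig3 = mul(4, 8) = 32
  sig4 = sub(6, 32) = -26
  sig5 = max2(8, -26) = 8

Second demand — change propagation:
  sig4: re-runs because src2 6->7; new result -25.
  sig5: re-runs because sig4 -26->-25; new result 8 (unchanged).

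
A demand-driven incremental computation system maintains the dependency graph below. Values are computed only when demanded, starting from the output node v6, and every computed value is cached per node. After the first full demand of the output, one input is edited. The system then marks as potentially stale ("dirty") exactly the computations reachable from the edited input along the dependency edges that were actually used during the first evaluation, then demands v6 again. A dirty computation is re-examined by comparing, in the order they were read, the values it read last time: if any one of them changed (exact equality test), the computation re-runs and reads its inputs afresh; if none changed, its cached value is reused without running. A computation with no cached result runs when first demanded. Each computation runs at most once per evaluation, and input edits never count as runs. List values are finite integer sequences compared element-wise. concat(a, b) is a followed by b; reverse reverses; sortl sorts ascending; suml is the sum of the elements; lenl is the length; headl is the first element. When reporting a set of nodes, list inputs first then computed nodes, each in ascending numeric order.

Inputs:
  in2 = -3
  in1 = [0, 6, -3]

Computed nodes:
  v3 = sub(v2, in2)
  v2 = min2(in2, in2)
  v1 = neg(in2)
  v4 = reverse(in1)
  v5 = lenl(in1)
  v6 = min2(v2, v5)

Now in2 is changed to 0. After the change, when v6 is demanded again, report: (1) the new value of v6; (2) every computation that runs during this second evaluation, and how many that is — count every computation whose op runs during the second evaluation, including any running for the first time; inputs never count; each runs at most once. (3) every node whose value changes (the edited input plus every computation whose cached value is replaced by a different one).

First evaluation (everything demanded from the output):
  v2 = min2(-3, -3) = -3
  v5 = lenl([0, 6, -3]) = 3
  v6 = min2(-3, 3) = -3

Propagation after the edit:
  v2: runs — in2 -3->0; in2 -3->0; result 0.
  v6: runs — v2 -3->0; result 0.

New value of v6: 0.
Computations that run: v2, v6 — 2 in total.
Values that change: in2, v2, v6.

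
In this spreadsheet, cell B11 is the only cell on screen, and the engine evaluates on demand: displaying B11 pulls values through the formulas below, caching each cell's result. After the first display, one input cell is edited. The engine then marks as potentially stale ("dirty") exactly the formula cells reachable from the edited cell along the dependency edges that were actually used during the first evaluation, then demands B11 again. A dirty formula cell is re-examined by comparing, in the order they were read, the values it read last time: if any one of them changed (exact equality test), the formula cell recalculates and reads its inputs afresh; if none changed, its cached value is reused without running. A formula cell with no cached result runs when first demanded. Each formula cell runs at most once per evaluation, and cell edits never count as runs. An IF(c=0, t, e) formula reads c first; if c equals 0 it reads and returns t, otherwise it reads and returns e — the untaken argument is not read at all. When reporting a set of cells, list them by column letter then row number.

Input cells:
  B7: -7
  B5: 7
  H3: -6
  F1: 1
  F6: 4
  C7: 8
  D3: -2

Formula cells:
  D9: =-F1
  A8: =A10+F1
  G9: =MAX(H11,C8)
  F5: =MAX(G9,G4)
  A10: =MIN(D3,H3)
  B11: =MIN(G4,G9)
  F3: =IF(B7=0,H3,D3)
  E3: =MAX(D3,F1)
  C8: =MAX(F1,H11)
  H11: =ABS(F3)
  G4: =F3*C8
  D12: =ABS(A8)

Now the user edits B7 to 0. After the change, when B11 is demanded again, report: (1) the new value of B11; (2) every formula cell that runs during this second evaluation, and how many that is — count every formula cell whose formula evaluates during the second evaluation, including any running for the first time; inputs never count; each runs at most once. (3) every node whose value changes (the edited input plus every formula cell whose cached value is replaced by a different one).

Initial pass — values computed on the first demand:
  F3 = IF(B7=0: B7=-7 -> else branch D3) = -2
  H11 = ABS(-2) = 2
  C8 = MAX(1, 2) = 2
  G4 = -2 * 2 = -4
  G9 = MAX(2, 2) = 2
  B11 = MIN(-4, 2) = -4

Second demand — change propagation:
  F3: re-runs because B7 -7->0; new result -6.
  H11: re-runs because F3 -2->-6; new result 6.
  C8: re-runs because H11 2->6; new result 6.
  G4: re-runs because F3 -2->-6; C8 2->6; new result -36.
  G9: re-runs because H11 2->6; C8 2->6; new result 6.
  B11: re-runs because G4 -4->-36; G9 2->6; new result -36.

B11 now evaluates to -36.
Run set: B11, C8, F3, G4, G9, H11 (6 run).
Changed values: B7, B11, C8, F3, G4, G9, H11.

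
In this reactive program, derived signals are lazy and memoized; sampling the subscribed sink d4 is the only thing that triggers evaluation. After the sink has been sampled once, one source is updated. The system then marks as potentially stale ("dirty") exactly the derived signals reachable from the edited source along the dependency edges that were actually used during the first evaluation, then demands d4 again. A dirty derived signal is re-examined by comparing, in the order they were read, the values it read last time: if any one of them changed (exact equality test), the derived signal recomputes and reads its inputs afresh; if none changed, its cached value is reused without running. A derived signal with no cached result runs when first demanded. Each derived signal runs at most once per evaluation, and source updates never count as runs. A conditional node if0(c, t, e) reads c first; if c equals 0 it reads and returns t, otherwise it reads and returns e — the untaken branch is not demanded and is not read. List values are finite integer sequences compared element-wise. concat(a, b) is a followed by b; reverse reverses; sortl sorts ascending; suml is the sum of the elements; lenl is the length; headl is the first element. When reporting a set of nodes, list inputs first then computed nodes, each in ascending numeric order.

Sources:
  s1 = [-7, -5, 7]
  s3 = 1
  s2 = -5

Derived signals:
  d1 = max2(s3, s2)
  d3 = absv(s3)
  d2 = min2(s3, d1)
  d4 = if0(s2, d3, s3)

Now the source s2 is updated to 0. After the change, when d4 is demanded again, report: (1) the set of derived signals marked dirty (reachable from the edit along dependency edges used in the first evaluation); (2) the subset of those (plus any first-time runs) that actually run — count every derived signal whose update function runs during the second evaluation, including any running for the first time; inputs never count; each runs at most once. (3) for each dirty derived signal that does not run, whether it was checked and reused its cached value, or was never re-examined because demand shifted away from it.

First demand of the output computes:
  d4 = if0(s2=-5 -> else branch s3) = 1

After the edit, cleaning proceeds:
  d3: had never run; runs now, result 1.
  d4: a read changed (s2 -5->0) — executes, giving 1 — identical to its old value.

Note the branch switch — d3 had no cache and runs now for the first time.

The edit dirties: d4.
2 derived signals run: d3, d4.
No dirty derived signal escaped a run.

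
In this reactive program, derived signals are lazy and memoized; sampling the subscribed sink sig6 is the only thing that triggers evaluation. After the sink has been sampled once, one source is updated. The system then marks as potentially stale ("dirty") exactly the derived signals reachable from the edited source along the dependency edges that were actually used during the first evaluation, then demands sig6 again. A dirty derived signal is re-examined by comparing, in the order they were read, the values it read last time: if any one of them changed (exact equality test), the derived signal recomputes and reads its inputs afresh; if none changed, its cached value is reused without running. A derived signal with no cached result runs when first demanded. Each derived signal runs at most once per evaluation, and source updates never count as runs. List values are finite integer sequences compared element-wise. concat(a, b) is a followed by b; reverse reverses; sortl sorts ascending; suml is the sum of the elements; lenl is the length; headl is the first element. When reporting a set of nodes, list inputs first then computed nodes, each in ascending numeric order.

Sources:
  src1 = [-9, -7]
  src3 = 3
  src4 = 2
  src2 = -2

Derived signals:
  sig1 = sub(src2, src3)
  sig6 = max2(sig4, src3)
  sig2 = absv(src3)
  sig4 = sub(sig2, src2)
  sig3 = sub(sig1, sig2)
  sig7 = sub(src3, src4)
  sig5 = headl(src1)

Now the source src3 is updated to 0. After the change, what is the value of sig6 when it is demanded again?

Demanding sig6 again yields 2.

First demand of the output computes:
  sig2 = absv(3) = 3
  sig4 = sub(3, -2) = 5
  sig6 = max2(5, 3) = 5

After the edit, cleaning proceeds:
  sig2: a read changed (src3 3->0) — executes, giving 0.
  sig4: a read changed (sig2 3->0) — executes, giving 2.
  sig6: a read changed (sig4 5->2; src3 3->0) — executes, giving 2.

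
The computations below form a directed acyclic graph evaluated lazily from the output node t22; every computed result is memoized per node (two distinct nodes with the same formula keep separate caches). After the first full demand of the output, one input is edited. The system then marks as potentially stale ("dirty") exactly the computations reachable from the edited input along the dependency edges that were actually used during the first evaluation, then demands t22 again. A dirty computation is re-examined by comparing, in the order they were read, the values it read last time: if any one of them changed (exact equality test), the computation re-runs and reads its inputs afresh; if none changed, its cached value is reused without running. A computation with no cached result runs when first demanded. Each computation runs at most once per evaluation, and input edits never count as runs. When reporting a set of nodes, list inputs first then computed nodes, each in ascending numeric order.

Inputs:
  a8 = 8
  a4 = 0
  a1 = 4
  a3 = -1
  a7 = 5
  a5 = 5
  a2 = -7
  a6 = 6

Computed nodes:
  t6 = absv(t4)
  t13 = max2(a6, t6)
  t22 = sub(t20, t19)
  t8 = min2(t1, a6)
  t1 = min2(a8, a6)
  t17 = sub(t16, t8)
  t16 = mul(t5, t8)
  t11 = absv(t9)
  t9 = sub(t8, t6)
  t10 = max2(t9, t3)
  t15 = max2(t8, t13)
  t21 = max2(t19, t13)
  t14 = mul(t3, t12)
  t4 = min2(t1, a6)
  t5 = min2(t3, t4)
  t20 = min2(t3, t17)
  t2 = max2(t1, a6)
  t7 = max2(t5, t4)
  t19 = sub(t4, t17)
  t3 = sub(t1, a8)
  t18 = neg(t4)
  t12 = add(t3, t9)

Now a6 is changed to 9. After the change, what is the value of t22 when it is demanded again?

First demand of the output computes:
  t1 = min2(8, 6) = 6
  t3 = sub(6, 8) = -2
  t4 = min2(6, 6) = 6
  t5 = min2(-2, 6) = -2
  t8 = min2(6, 6) = 6
  t16 = mul(-2, 6) = -12
  t17 = sub(-12, 6) = -18
  t19 = sub(6, -18) = 24
  t20 = min2(-2, -18) = -18
  t22 = sub(-18, 24) = -42

After the edit, cleaning proceeds:
  t1: a read changed (a6 6->9) — executes, giving 8.
  t3: a read changed (t1 6->8) — executes, giving 0.
  t4: a read changed (t1 6->8; a6 6->9) — executes, giving 8.
  t5: a read changed (t3 -2->0; t4 6->8) — executes, giving 0.
  t8: a read changed (t1 6->8; a6 6->9) — executes, giving 8.
  t16: a read changed (t5 -2->0; t8 6->8) — executes, giving 0.
  t17: a read changed (t16 -12->0; t8 6->8) — executes, giving -8.
  t19: a read changed (t4 6->8; t17 -18->-8) — executes, giving 16.
  t20: a read changed (t3 -2->0; t17 -18->-8) — executes, giving -8.
  t22: a read changed (t20 -18->-8; t19 24->16) — executes, giving -24.

Demanding t22 again yields -24.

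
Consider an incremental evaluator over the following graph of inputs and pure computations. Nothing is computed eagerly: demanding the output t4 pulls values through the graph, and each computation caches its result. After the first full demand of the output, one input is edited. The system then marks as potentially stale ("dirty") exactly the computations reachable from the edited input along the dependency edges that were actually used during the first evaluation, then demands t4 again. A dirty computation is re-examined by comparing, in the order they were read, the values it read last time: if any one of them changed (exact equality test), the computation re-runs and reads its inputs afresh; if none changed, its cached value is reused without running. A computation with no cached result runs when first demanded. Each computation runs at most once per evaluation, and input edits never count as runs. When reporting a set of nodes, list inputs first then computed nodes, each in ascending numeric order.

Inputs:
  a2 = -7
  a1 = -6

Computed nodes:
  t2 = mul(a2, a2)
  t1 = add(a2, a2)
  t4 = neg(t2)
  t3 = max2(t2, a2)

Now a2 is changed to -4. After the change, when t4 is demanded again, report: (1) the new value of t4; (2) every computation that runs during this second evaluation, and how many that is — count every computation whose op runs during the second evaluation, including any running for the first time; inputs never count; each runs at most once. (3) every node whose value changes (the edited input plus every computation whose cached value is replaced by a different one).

Initial pass — values computed on the first demand:
  t2 = mul(-7, -7) = 49
  t4 = neg(49) = -49

Second demand — change propagation:
  t2: re-runs because a2 -7->-4; a2 -7->-4; new result 16.
  t4: re-runs because t2 49->16; new result -16.

t4 now evaluates to -16.
Run set: t2, t4 (2 run).
Changed values: a2, t2, t4.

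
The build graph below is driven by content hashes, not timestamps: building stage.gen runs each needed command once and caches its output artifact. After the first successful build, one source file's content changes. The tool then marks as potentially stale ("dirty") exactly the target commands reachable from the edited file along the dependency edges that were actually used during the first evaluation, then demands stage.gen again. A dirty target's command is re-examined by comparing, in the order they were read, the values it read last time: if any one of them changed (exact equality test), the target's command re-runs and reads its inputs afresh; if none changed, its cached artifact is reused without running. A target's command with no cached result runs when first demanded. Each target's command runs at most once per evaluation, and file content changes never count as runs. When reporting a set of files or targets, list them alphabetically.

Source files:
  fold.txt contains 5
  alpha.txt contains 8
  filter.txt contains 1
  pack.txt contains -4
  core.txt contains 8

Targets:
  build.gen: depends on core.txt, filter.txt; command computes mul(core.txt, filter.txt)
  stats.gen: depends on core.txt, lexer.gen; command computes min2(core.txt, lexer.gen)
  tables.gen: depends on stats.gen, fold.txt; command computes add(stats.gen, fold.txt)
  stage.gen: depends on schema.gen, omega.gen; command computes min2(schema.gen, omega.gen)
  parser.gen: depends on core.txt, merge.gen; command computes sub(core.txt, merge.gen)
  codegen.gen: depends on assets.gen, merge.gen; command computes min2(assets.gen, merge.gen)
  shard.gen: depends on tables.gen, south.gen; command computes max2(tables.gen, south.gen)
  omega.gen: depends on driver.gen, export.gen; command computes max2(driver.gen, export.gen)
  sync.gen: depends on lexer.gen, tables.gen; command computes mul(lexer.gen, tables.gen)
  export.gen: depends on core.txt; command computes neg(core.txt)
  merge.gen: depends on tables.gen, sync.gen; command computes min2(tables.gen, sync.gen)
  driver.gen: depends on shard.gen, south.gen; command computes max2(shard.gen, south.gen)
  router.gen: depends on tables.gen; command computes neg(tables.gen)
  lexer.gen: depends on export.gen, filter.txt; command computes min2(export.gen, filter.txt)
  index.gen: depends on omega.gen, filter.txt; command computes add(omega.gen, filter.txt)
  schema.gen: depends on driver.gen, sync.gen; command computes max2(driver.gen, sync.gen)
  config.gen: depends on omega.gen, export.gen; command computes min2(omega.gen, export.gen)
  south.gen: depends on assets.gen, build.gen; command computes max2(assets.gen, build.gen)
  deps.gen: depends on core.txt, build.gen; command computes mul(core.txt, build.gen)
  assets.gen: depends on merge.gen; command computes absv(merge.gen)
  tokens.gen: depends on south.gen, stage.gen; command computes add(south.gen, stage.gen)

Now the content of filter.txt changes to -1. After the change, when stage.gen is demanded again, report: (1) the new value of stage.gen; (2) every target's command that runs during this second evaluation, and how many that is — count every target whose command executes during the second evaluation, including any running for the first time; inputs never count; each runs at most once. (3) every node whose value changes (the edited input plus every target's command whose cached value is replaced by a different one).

Initial pass — values computed on the first demand:
  build.gen = mul(8, 1) = 8
  export.gen = neg(8) = -8
  lexer.gen = min2(-8, 1) = -8
  stats.gen = min2(8, -8) = -8
  tables.gen = add(-8, 5) = -3
  sync.gen = mul(-8, -3) = 24
  merge.gen = min2(-3, 24) = -3
  assets.gen = absv(-3) = 3
  south.gen = max2(3, 8) = 8
  shard.gen = max2(-3, 8) = 8
  driver.gen = max2(8, 8) = 8
  omega.gen = max2(8, -8) = 8
  schema.gen = max2(8, 24) = 24
  stage.gen = min2(24, 8) = 8

Second demand — change propagation:
  build.gen: re-runs because filter.txt 1->-1; new result -8.
  lexer.gen: re-runs because filter.txt 1->-1; new result -8 (unchanged).
  stats.gen: re-examined; everything it read last time is the same (core.txt unchanged, lexer.gen unchanged) — cache -8 kept, no run.
  tables.gen: re-examined; everything it read last time is the same (stats.gen unchanged, fold.txt unchanged) — cache -3 kept, no run.
  sync.gen: re-examined; everything it read last time is the same (lexer.gen unchanged, tables.gen unchanged) — cache 24 kept, no run.
  merge.gen: re-examined; everything it read last time is the same (tables.gen unchanged, sync.gen unchanged) — cache -3 kept, no run.
  assets.gen: re-examined; everything it read last time is the same (merge.gen unchanged) — cache 3 kept, no run.
  south.gen: re-runs because build.gen 8->-8; new result 3.
  shard.gen: re-runs because south.gen 8->3; new result 3.
  driver.gen: re-runs because shard.gen 8->3; south.gen 8->3; new result 3.
  omega.gen: re-runs because driver.gen 8->3; new result 3.
  schema.gen: re-runs because driver.gen 8->3; new result 24 (unchanged).
  stage.gen: re-runs because omega.gen 8->3; new result 3.

The important point: at stats.gen every value read last time is unchanged, so the dirty flag clears without a run.

stage.gen now evaluates to 3.
Run set: build.gen, driver.gen, lexer.gen, omega.gen, schema.gen, shard.gen, south.gen, stage.gen (8 run).
Changed values: build.gen, driver.gen, filter.txt, omega.gen, shard.gen, south.gen, stage.gen.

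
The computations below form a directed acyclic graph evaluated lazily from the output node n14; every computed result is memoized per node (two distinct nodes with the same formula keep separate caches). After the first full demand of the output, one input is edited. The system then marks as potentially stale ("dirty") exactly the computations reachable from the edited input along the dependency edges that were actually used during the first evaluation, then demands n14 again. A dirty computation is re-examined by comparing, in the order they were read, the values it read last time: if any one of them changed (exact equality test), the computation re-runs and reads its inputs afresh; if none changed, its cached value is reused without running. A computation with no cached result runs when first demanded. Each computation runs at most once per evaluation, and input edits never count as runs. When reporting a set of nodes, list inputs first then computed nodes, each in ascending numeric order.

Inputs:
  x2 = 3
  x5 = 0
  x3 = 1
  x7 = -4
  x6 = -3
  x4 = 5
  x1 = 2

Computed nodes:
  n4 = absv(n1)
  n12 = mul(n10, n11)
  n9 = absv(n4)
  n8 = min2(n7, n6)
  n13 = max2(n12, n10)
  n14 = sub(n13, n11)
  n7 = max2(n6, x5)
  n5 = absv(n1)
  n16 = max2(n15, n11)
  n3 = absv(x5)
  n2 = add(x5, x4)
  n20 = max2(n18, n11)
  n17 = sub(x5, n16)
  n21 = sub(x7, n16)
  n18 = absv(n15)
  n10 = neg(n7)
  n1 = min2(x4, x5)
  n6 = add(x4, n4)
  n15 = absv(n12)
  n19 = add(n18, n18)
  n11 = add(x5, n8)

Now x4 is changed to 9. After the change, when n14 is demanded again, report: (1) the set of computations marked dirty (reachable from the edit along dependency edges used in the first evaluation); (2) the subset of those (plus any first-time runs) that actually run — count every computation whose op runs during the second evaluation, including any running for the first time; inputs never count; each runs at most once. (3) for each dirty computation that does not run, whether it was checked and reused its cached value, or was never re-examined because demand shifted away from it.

First demand of the output computes:
  n1 = min2(5, 0) = 0
  n4 = absv(0) = 0
  n6 = add(5, 0) = 5
  n7 = max2(5, 0) = 5
  n8 = min2(5, 5) = 5
  n10 = neg(5) = -5
  n11 = add(0, 5) = 5
  n12 = mul(-5, 5) = -25
  n13 = max2(-25, -5) = -5
  n14 = sub(-5, 5) = -10

After the edit, cleaning proceeds:
  n1: a read changed (x4 5->9) — executes, giving 0 — identical to its old value.
  n4: dirty, but its reads are unchanged (n1 unchanged); cached 0 stands.
  n6: a read changed (x4 5->9) — executes, giving 9.
  n7: a read changed (n6 5->9) — executes, giving 9.
  n8: a read changed (n7 5->9; n6 5->9) — executes, giving 9.
  n10: a read changed (n7 5->9) — executes, giving -9.
  n11: a read changed (n8 5->9) — executes, giving 9.
  n12: a read changed (n10 -5->-9; n11 5->9) — executes, giving -81.
  n13: a read changed (n12 -25->-81; n10 -5->-9) — executes, giving -9.
  n14: a read changed (n13 -5->-9; n11 5->9) — executes, giving -18.

Note where the cutoff bites: n4 is checked, finds nothing changed, and keeps its cache.

The edit dirties: n1, n4, n6, n7, n8, n10, n11, n12, n13, n14.
9 computations run: n1, n6, n7, n8, n10, n11, n12, n13, n14.
Cache hits after checking: n4.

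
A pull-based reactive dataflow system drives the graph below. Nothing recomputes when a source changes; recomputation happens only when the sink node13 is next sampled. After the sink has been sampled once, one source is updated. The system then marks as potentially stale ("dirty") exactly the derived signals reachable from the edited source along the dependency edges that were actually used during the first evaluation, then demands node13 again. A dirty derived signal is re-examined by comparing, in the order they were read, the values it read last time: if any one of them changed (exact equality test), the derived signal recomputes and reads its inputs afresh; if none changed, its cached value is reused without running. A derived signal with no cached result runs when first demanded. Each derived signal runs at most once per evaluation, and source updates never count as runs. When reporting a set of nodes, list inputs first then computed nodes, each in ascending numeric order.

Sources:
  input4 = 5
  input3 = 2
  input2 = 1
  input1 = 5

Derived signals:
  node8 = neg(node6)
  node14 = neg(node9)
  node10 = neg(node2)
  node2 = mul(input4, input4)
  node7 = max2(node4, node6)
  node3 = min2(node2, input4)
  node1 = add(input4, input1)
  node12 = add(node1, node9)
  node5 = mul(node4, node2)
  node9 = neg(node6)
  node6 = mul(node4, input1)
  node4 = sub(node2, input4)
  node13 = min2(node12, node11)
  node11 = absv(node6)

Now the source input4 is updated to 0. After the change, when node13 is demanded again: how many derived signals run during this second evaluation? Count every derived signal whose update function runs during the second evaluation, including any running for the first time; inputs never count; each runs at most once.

Derived signals that run: node1, node2, node4, node6, node9, node11, node12, node13 — 8 in total.

First evaluation (everything demanded from the output):
  node1 = add(5, 5) = 10
  node2 = mul(5, 5) = 25
  node4 = sub(25, 5) = 20
  node6 = mul(20, 5) = 100
  node9 = neg(100) = -100
  node11 = absv(100) = 100
  node12 = add(10, -100) = -90
  node13 = min2(-90, 100) = -90

Propagation after the edit:
  node1: runs — input4 5->0; result 5.
  node2: runs — input4 5->0; input4 5->0; result 0.
  node4: runs — node2 25->0; input4 5->0; result 0.
  node6: runs — node4 20->0; result 0.
  node9: runs — node6 100->0; result 0.
  node11: runs — node6 100->0; result 0.
  node12: runs — node1 10->5; node9 -100->0; result 5.
  node13: runs — node12 -90->5; node11 100->0; result 0.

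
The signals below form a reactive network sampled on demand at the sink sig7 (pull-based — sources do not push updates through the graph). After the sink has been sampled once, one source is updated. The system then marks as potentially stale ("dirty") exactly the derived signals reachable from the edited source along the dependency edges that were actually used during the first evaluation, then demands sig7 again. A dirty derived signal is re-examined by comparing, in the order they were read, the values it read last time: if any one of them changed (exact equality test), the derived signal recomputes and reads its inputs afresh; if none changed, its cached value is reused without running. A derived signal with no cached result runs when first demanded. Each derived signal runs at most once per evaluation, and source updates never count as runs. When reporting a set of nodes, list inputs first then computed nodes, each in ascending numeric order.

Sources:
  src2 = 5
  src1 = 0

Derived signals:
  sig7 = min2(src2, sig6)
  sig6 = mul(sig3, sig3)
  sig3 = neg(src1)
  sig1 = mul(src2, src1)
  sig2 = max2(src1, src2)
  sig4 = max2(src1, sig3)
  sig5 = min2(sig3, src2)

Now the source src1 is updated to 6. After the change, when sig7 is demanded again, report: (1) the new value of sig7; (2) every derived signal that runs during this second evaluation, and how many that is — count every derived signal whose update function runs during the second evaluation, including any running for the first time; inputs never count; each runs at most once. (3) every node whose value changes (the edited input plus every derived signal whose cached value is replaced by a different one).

Initial pass — values computed on the first demand:
  sig3 = neg(0) = 0
  sig6 = mul(0, 0) = 0
  sig7 = min2(5, 0) = 0

Second demand — change propagation:
  sig3: re-runs because src1 0->6; new result -6.
  sig6: re-runs because sig3 0->-6; sig3 0->-6; new result 36.
  sig7: re-runs because sig6 0->36; new result 5.

sig7 now evaluates to 5.
Run set: sig3, sig6, sig7 (3 run).
Changed values: src1, sig3, sig6, sig7.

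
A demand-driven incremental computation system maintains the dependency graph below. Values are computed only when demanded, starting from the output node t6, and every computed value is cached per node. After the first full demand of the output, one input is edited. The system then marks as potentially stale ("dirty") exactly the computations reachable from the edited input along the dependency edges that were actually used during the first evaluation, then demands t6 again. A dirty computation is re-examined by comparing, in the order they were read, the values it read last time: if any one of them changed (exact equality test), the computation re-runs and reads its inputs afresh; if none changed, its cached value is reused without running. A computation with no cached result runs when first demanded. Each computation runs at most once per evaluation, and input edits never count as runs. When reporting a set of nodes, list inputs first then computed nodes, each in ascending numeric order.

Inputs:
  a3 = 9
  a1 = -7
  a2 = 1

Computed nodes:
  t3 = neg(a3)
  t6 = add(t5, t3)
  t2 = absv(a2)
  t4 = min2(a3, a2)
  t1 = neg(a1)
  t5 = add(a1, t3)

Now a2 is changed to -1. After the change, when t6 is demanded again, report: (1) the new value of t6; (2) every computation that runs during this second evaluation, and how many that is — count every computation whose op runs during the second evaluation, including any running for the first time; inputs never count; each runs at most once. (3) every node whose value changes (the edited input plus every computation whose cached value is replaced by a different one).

First evaluation (everything demanded from the output):
  t3 = neg(9) = -9
  t5 = add(-7, -9) = -16
  t6 = add(-16, -9) = -25

Propagation after the edit:
  a2 feeds no computation that the output demands — nothing is marked dirty and nothing runs.

Key observation: a2 is never demanded by the output, so the edit triggers no recomputation at all.

New value of t6: -25.
Computations that run: none — 0 in total.
Values that change: a2.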